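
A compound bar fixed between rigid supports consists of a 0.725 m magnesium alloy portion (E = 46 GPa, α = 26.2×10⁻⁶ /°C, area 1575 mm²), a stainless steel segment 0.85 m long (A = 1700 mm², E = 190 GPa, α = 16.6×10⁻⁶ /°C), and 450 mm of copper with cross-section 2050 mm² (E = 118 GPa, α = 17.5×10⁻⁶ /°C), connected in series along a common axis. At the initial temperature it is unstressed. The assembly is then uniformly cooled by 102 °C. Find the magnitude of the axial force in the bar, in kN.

P ≈ 288 kN (tensile)

If the supports were absent, the total length change would be Σ αᵢΔT Lᵢ = 26.2×10⁻⁶×102×725 + 16.6×10⁻⁶×102×850 + 17.5×10⁻⁶×102×450 = 4.18 mm.
The walls prevent any net length change, so an axial force P (same in every segment) develops. Compatibility: P · Σ Lᵢ/(AᵢEᵢ) = δ_free.
Σ Lᵢ/(AᵢEᵢ) = 725/(1575×46×10³) + 850/(1700×190×10³) + 450/(2050×118×10³) = 1.45×10⁻⁵ mm/N.
Hence P = δ_free / Σ(L/AE) = 4.18/1.45×10⁻⁵ = 288.3 kN (tensile).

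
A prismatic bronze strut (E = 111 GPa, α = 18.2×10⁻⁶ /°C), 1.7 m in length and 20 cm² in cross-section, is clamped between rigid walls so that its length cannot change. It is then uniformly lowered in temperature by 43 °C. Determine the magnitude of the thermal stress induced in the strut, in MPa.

σ ≈ 86.9 MPa (tensile)

Because both ends are immovable the net strain is zero, and the suppressed thermal strain is αΔT = 18.2×10⁻⁶ × 43 = 782.6×10⁻⁶.
Hence σ = E·αΔT = 111×10³ × 782.6×10⁻⁶ = 86.87 MPa, tensile.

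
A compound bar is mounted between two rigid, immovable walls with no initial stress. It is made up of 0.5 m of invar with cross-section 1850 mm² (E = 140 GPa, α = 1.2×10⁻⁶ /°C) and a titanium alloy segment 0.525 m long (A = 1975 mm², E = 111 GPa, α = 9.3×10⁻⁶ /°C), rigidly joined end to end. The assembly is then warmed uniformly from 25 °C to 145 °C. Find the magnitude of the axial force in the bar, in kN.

With the walls removed the bar would change length by δ_free = Σ αᵢΔT Lᵢ = 1.2×10⁻⁶×120×500 + 9.3×10⁻⁶×120×525 = 0.6579 mm.
Since the ends are fixed, an axial force P builds up, equal in every segment, with P · Σ Lᵢ/(AᵢEᵢ) = δ_free.
The series flexibility is Σ Lᵢ/(AᵢEᵢ) = 500/(1850×140×10³) + 525/(1975×111×10³) = 4.325×10⁻⁶ mm/N.
P = 0.6579 / 4.325×10⁻⁶ = 152100 N = 152.1 kN, compressive.

P ≈ 152 kN (compressive)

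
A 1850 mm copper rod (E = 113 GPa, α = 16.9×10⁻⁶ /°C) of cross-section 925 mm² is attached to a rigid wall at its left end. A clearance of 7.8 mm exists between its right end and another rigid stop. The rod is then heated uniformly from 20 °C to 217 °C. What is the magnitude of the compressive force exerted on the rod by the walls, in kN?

P ≈ 0 kN

If the wall were absent the rod would grow by αΔT L = 16.9×10⁻⁶ × 197 × 1850 = 6.159 mm.
This is smaller than the 7.8 mm clearance, so the rod expands freely without reaching the stop — the stress is zero.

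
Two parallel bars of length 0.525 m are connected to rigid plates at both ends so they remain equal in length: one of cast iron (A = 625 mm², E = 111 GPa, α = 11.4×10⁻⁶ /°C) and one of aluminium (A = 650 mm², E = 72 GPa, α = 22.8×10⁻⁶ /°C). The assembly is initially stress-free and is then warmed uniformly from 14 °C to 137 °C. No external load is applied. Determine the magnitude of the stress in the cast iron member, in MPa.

σ ≈ 62.7 MPa (tensile)

The aluminium has the larger α, so on heating it would change length more than the cast iron if both were free. The rigid plates force a common final length, so the aluminium is put into compression and the cast iron into tension, with equal and opposite forces P (no external load).
Equating the net (thermal + elastic) strains gives |α₁ − α₂|·ΔT = P·[1/(A₁E₁) + 1/(A₂E₂)].
|α₁ − α₂|·ΔT = 11.4×10⁻⁶ × 123 = 0.001402.
1/(A₁E₁) + 1/(A₂E₂) = 1/(625×111×10³) + 1/(650×72×10³) = 3.578×10⁻⁸ N⁻¹.
P = 0.001402 / 3.578×10⁻⁸ = 39190 N = 39.19 kN.
σ_{cast iron} = P/A₁ = 39190/625 = 62.7 MPa, tensile.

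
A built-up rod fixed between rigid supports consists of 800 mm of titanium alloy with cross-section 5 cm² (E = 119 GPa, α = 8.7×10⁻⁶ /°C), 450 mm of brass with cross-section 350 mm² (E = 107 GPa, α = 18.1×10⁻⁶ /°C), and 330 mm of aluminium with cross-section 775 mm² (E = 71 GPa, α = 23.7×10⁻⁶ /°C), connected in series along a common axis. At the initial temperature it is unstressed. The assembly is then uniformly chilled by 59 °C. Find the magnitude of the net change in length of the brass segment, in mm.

With the walls removed the bar would change length by δ_free = Σ αᵢΔT Lᵢ = 8.7×10⁻⁶×59×800 + 18.1×10⁻⁶×59×450 + 23.7×10⁻⁶×59×330 = 1.353 mm.
Since the ends are fixed, an axial force P builds up, equal in every segment, with P · Σ Lᵢ/(AᵢEᵢ) = δ_free.
Σ Lᵢ/(AᵢEᵢ) = 800/(500×119×10³) + 450/(350×107×10³) + 330/(775×71×10³) = 3.146×10⁻⁵ mm/N.
P = 1.353 / 3.146×10⁻⁵ = 43000 N = 43 kN, tensile.
For the brass segment, free thermal change = 18.1×10⁻⁶×59×450 = 0.4806 mm and elastic change from P = 43000×450/(350×107×10³) = 0.5167 mm; these oppose, so the net change is 0.0361 mm (segment lengthens).

|ΔL| ≈ 0.0361 mm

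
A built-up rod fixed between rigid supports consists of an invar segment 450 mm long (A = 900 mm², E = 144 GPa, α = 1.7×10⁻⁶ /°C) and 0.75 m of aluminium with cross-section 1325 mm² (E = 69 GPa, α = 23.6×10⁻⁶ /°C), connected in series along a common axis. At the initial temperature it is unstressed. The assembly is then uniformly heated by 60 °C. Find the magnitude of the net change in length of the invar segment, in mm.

Free thermal expansion of the whole bar: Σ αᵢΔT Lᵢ = 1.7×10⁻⁶×60×450 + 23.6×10⁻⁶×60×750 = 1.108 mm.
The rigid supports impose zero overall length change; the single axial force P common to all segments must satisfy P Σ Lᵢ/(AᵢEᵢ) = δ_free.
Σ Lᵢ/(AᵢEᵢ) = 450/(900×144×10³) + 750/(1325×69×10³) = 1.168×10⁻⁵ mm/N.
P = 1.108 / 1.168×10⁻⁵ = 94890 N = 94.89 kN, compressive.
For the invar segment, free thermal change = 1.7×10⁻⁶×60×450 = 0.0459 mm and elastic change from P = 94890×450/(900×144×10³) = 0.3295 mm; these oppose, so the net change is 0.284 mm (segment shortens).

|ΔL| ≈ 0.284 mm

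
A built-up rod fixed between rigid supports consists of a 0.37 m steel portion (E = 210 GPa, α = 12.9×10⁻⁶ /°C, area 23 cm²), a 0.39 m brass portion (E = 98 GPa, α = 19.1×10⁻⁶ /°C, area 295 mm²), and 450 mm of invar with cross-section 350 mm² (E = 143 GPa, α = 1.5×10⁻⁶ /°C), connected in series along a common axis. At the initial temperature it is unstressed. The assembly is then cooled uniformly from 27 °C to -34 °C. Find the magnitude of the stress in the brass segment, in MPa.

If the supports were absent, the total length change would be Σ αᵢΔT Lᵢ = 12.9×10⁻⁶×61×370 + 19.1×10⁻⁶×61×390 + 1.5×10⁻⁶×61×450 = 0.7867 mm.
The rigid supports impose zero overall length change; the single axial force P common to all segments must satisfy P Σ Lᵢ/(AᵢEᵢ) = δ_free.
Σ Lᵢ/(AᵢEᵢ) = 370/(2300×210×10³) + 390/(295×98×10³) + 450/(350×143×10³) = 2.325×10⁻⁵ mm/N.
So P = 0.7867 / 2.325×10⁻⁵ = 33.84 kN, tensile.
σ_{brass} = P / A = 33840 / 295 = 114.7 MPa.

σ ≈ 115 MPa (tensile)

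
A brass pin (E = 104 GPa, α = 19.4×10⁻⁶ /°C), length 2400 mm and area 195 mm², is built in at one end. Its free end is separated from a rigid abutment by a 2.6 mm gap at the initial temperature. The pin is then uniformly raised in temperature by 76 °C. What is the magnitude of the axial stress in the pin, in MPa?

Unrestrained expansion: δ_free = αΔT L = 19.4×10⁻⁶ × 76 × 2400 = 3.539 mm.
After closing the 2.6 mm clearance, 3.539 − 2.6 = 0.9386 mm of expansion remains to be suppressed by the wall.
So σ = E(δ_free − g)/L = 104×10³ × 0.9386/2400 = 40.67 MPa.

σ ≈ 40.7 MPa (compressive)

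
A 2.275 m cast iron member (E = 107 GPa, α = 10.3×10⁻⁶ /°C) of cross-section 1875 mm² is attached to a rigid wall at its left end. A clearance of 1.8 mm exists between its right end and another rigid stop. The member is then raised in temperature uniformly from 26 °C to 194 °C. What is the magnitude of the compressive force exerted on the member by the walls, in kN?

P ≈ 188 kN

Free thermal elongation = αΔT L = 10.3×10⁻⁶ × 168 × 2275 = 3.937 mm.
After closing the 1.8 mm clearance, 3.937 − 1.8 = 2.137 mm of expansion remains to be suppressed by the wall.
So σ = E(δ_free − g)/L = 107×10³ × 2.137/2275 = 100.5 MPa.
Force on the wall = σA = 100.5 × 1875 mm² = 188.4 kN.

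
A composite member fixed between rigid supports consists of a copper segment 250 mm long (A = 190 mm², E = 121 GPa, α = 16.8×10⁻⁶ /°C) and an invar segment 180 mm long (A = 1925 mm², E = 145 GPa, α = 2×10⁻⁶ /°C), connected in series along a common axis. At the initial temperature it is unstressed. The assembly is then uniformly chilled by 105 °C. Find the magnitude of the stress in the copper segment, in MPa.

σ ≈ 219 MPa (tensile)

If the supports were absent, the total length change would be Σ αᵢΔT Lᵢ = 16.8×10⁻⁶×105×250 + 2×10⁻⁶×105×180 = 0.4788 mm.
Since the ends are fixed, an axial force P builds up, equal in every segment, with P · Σ Lᵢ/(AᵢEᵢ) = δ_free.
Σ Lᵢ/(AᵢEᵢ) = 250/(190×121×10³) + 180/(1925×145×10³) = 1.152×10⁻⁵ mm/N.
Hence P = δ_free / Σ(L/AE) = 0.4788/1.152×10⁻⁵ = 41.57 kN (tensile).
σ_{copper} = P / A = 41570 / 190 = 218.8 MPa.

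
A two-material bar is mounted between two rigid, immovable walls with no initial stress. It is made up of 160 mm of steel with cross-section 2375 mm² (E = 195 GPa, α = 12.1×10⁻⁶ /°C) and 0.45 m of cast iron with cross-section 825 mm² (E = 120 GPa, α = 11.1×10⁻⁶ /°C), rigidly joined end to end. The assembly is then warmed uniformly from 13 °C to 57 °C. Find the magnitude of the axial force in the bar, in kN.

P ≈ 62.4 kN (compressive)

With the walls removed the bar would change length by δ_free = Σ αᵢΔT Lᵢ = 12.1×10⁻⁶×44×160 + 11.1×10⁻⁶×44×450 = 0.305 mm.
The walls prevent any net length change, so an axial force P (same in every segment) develops. Compatibility: P · Σ Lᵢ/(AᵢEᵢ) = δ_free.
Σ Lᵢ/(AᵢEᵢ) = 160/(2375×195×10³) + 450/(825×120×10³) = 4.891×10⁻⁶ mm/N.
P = 0.305 / 4.891×10⁻⁶ = 62350 N = 62.35 kN, compressive.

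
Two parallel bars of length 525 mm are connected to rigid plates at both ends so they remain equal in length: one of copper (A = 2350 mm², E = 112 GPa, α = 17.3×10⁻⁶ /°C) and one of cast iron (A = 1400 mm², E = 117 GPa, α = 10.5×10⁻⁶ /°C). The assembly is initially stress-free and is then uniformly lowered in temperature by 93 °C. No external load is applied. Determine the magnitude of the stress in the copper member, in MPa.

σ ≈ 27.2 MPa (tensile)

The copper has the larger α, so on cooling it would change length more than the cast iron if both were free. The rigid plates force a common final length, so the copper is put into tension and the cast iron into compression, with equal and opposite forces P (no external load).
Setting the final lengths equal and cancelling L: (α₁ − α₂)ΔT = P/(A₁E₁) + P/(A₂E₂).
|α₁ − α₂|·ΔT = 6.8×10⁻⁶ × 93 = 0.0006324.
1/(A₁E₁) + 1/(A₂E₂) = 1/(2350×112×10³) + 1/(1400×117×10³) = 9.904×10⁻⁹ N⁻¹.
So P = 0.0006324 / 9.904×10⁻⁹ = 63.85 kN.
σ_{copper} = P/A₁ = 63850/2350 = 27.17 MPa, tensile.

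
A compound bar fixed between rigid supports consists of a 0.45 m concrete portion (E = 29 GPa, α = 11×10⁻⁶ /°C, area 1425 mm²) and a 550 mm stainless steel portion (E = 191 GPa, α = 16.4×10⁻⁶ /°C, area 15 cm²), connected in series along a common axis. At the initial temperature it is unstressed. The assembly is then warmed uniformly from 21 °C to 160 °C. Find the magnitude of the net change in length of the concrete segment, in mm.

Free thermal expansion of the whole bar: Σ αᵢΔT Lᵢ = 11×10⁻⁶×139×450 + 16.4×10⁻⁶×139×550 = 1.942 mm.
The walls prevent any net length change, so an axial force P (same in every segment) develops. Compatibility: P · Σ Lᵢ/(AᵢEᵢ) = δ_free.
Σ Lᵢ/(AᵢEᵢ) = 450/(1425×29×10³) + 550/(1500×191×10³) = 1.281×10⁻⁵ mm/N.
So P = 1.942 / 1.281×10⁻⁵ = 151.6 kN, compressive.
For the concrete segment, free thermal change = 11×10⁻⁶×139×450 = 0.688 mm and elastic change from P = 151600×450/(1425×29×10³) = 1.651 mm; these oppose, so the net change is 0.963 mm (segment shortens).

|ΔL| ≈ 0.963 mm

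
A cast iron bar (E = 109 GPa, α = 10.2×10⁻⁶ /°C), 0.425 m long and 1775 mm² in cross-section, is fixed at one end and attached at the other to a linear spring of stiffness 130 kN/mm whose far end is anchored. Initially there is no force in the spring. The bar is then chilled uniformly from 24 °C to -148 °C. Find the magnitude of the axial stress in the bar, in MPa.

σ ≈ 42.5 MPa (tensile)

If the spring were absent the bar would shorten by αΔT L = 10.2×10⁻⁶ × 172 × 425 = 0.7456 mm.
With a force P in the spring, the elastic change of the bar is PL/(AE) and that of the spring is P/k; compatibility requires their sum to equal δ_free.
So P = δ_free / [L/(AE) + 1/k] = 0.7456 / [ 425/(1775×109×10³) + 1/(130×10³) ].
P = 0.7456 / 9.889×10⁻⁶ = 75400 N.
σ = P/A = 75400/1775 = 42.48 MPa.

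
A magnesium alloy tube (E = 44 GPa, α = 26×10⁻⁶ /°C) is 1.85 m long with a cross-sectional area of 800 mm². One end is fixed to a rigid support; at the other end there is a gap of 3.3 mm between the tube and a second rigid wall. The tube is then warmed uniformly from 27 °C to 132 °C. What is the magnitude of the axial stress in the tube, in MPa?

σ ≈ 41.6 MPa (compressive)

Unrestrained expansion: δ_free = αΔT L = 26×10⁻⁶ × 105 × 1850 = 5.05 mm.
The gap closes (δ_free > 3.3 mm) and the wall then resists a further 5.05 − 3.3 = 1.75 mm of expansion.
Compatibility: PL/(AE) = 1.75 mm, so σ = P/A = E × (1.75/1850) = 41.63 MPa.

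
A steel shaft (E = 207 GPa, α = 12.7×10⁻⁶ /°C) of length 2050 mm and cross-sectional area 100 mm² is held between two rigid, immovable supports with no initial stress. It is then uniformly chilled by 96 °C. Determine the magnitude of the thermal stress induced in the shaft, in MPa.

σ ≈ 252 MPa (tensile)

The supports are rigid, so the total axial strain is zero. The restrained thermal strain is ε = αΔT = 12.7×10⁻⁶ × 96 = 1219.2×10⁻⁶.
The stress required to suppress this strain is σ = Eε = 207×10³ × 1219.2×10⁻⁶ = 252.4 MPa, tensile since the shaft is trying to contract.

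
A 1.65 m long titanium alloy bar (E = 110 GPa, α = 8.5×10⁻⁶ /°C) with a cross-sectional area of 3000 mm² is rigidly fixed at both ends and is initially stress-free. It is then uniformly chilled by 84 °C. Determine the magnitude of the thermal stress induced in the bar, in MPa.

Because both ends are immovable the net strain is zero, and the suppressed thermal strain is αΔT = 8.5×10⁻⁶ × 84 = 714×10⁻⁶.
The stress required to suppress this strain is σ = Eε = 110×10³ × 714×10⁻⁶ = 78.54 MPa, tensile since the bar is trying to contract.

σ ≈ 78.5 MPa (tensile)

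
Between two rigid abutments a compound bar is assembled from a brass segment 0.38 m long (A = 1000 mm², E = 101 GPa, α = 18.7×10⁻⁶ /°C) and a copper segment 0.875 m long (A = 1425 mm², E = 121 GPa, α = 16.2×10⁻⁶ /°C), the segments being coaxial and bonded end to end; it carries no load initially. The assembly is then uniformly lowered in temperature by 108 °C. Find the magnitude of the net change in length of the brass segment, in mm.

|ΔL| ≈ 0.211 mm

If the supports were absent, the total length change would be Σ αᵢΔT Lᵢ = 18.7×10⁻⁶×108×380 + 16.2×10⁻⁶×108×875 = 2.298 mm.
The walls prevent any net length change, so an axial force P (same in every segment) develops. Compatibility: P · Σ Lᵢ/(AᵢEᵢ) = δ_free.
Σ Lᵢ/(AᵢEᵢ) = 380/(1000×101×10³) + 875/(1425×121×10³) = 8.837×10⁻⁶ mm/N.
Hence P = δ_free / Σ(L/AE) = 2.298/8.837×10⁻⁶ = 260.1 kN (tensile).
For the brass segment, free thermal change = 18.7×10⁻⁶×108×380 = 0.7674 mm and elastic change from P = 260100×380/(1000×101×10³) = 0.9785 mm; these oppose, so the net change is 0.211 mm (segment lengthens).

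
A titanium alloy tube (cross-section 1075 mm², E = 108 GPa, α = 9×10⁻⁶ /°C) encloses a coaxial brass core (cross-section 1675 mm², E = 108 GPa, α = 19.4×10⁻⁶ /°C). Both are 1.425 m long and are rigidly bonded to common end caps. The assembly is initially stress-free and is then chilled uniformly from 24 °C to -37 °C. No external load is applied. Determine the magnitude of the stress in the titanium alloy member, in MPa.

The brass has the larger α, so on cooling it would change length more than the titanium alloy if both were free. The rigid plates force a common final length, so the brass is put into tension and the titanium alloy into compression, with equal and opposite forces P (no external load).
Setting the final lengths equal and cancelling L: (α₁ − α₂)ΔT = P/(A₁E₁) + P/(A₂E₂).
|α₁ − α₂|·ΔT = 10.4×10⁻⁶ × 61 = 0.0006344.
1/(A₁E₁) + 1/(A₂E₂) = 1/(1075×108×10³) + 1/(1675×108×10³) = 1.414×10⁻⁸ N⁻¹.
So P = 0.0006344 / 1.414×10⁻⁸ = 44.86 kN.
σ_{titanium alloy} = P/A₁ = 44860/1075 = 41.73 MPa, compressive.

σ ≈ 41.7 MPa (compressive)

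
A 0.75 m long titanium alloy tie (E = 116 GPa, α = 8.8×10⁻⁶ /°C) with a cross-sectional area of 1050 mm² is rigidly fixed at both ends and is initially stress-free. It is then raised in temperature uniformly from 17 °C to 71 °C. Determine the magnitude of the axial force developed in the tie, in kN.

The ends cannot move, so σ = EαΔT = 116×10³ × 8.8×10⁻⁶ × 54 = 55.12 MPa.
Axial force P = σA = 55.12 × 1050 = 57880 N = 57.88 kN, compressive.

P ≈ 57.9 kN (compressive)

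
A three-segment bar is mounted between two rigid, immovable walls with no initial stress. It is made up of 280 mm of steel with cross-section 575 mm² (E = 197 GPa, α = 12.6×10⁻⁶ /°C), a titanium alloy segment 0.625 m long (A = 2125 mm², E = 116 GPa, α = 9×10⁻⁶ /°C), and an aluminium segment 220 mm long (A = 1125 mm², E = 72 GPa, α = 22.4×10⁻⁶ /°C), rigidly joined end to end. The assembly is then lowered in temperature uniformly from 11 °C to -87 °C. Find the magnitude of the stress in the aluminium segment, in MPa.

σ ≈ 159 MPa (tensile)

If the supports were absent, the total length change would be Σ αᵢΔT Lᵢ = 12.6×10⁻⁶×98×280 + 9×10⁻⁶×98×625 + 22.4×10⁻⁶×98×220 = 1.38 mm.
The walls prevent any net length change, so an axial force P (same in every segment) develops. Compatibility: P · Σ Lᵢ/(AᵢEᵢ) = δ_free.
Σ Lᵢ/(AᵢEᵢ) = 280/(575×197×10³) + 625/(2125×116×10³) + 220/(1125×72×10³) = 7.723×10⁻⁶ mm/N.
So P = 1.38 / 7.723×10⁻⁶ = 178.7 kN, tensile.
σ_{aluminium} = P / A = 178700 / 1125 = 158.8 MPa.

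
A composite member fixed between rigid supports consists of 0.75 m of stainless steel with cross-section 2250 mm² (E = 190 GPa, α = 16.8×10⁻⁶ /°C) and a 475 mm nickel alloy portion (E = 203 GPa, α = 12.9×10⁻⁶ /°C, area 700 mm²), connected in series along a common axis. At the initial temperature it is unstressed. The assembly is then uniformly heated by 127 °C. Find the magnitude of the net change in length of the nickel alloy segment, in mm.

Free thermal expansion of the whole bar: Σ αᵢΔT Lᵢ = 16.8×10⁻⁶×127×750 + 12.9×10⁻⁶×127×475 = 2.378 mm.
Since the ends are fixed, an axial force P builds up, equal in every segment, with P · Σ Lᵢ/(AᵢEᵢ) = δ_free.
The series flexibility is Σ Lᵢ/(AᵢEᵢ) = 750/(2250×190×10³) + 475/(700×203×10³) = 5.097×10⁻⁶ mm/N.
So P = 2.378 / 5.097×10⁻⁶ = 466.6 kN, compressive.
For the nickel alloy segment, free thermal change = 12.9×10⁻⁶×127×475 = 0.7782 mm and elastic change from P = 466600×475/(700×203×10³) = 1.56 mm; these oppose, so the net change is 0.782 mm (segment shortens).

|ΔL| ≈ 0.782 mm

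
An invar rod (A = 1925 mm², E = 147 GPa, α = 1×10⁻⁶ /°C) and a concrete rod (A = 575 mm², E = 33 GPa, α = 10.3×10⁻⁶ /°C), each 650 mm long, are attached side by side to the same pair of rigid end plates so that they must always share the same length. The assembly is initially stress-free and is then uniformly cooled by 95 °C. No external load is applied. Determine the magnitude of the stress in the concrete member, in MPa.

σ ≈ 27.3 MPa (tensile)

The concrete has the larger α, so on cooling it would change length more than the invar if both were free. The rigid plates force a common final length, so the concrete is put into tension and the invar into compression, with equal and opposite forces P (no external load).
Setting the final lengths equal and cancelling L: (α₁ − α₂)ΔT = P/(A₁E₁) + P/(A₂E₂).
|α₁ − α₂|·ΔT = 9.3×10⁻⁶ × 95 = 0.0008835.
1/(A₁E₁) + 1/(A₂E₂) = 1/(1925×147×10³) + 1/(575×33×10³) = 5.623×10⁻⁸ N⁻¹.
P = 0.0008835 / 5.623×10⁻⁸ = 15710 N = 15.71 kN.
σ_{concrete} = P/A₂ = 15710/575 = 27.32 MPa, tensile.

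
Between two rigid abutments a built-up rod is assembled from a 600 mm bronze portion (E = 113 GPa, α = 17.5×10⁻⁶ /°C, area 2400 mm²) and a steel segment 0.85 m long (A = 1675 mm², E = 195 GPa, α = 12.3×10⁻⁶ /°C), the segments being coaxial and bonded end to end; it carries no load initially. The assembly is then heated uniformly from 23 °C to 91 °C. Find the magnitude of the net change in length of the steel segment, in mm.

|ΔL| ≈ 0.0592 mm

Free thermal expansion of the whole bar: Σ αᵢΔT Lᵢ = 17.5×10⁻⁶×68×600 + 12.3×10⁻⁶×68×850 = 1.425 mm.
Since the ends are fixed, an axial force P builds up, equal in every segment, with P · Σ Lᵢ/(AᵢEᵢ) = δ_free.
The series flexibility is Σ Lᵢ/(AᵢEᵢ) = 600/(2400×113×10³) + 850/(1675×195×10³) = 4.815×10⁻⁶ mm/N.
Hence P = δ_free / Σ(L/AE) = 1.425/4.815×10⁻⁶ = 296 kN (compressive).
For the steel segment, free thermal change = 12.3×10⁻⁶×68×850 = 0.7109 mm and elastic change from P = 296000×850/(1675×195×10³) = 0.7702 mm; these oppose, so the net change is 0.0592 mm (segment shortens).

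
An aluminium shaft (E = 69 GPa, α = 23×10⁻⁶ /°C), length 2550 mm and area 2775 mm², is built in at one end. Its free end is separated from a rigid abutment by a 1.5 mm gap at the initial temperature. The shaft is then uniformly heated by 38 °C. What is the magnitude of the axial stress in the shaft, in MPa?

σ ≈ 19.7 MPa (compressive)

If the wall were absent the shaft would grow by αΔT L = 23×10⁻⁶ × 38 × 2550 = 2.229 mm.
After closing the 1.5 mm clearance, 2.229 − 1.5 = 0.7287 mm of expansion remains to be suppressed by the wall.
Compatibility: PL/(AE) = 0.7287 mm, so σ = P/A = E × (0.7287/2550) = 19.72 MPa.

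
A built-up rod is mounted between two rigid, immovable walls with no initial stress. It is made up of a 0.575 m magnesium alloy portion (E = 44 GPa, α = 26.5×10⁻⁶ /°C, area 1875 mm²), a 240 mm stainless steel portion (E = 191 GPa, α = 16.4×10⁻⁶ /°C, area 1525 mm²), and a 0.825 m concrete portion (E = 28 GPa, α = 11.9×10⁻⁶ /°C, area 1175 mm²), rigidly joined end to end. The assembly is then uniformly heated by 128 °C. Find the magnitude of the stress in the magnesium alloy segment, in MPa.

σ ≈ 60.2 MPa (compressive)

Free thermal expansion of the whole bar: Σ αᵢΔT Lᵢ = 26.5×10⁻⁶×128×575 + 16.4×10⁻⁶×128×240 + 11.9×10⁻⁶×128×825 = 3.711 mm.
The rigid supports impose zero overall length change; the single axial force P common to all segments must satisfy P Σ Lᵢ/(AᵢEᵢ) = δ_free.
The series flexibility is Σ Lᵢ/(AᵢEᵢ) = 575/(1875×44×10³) + 240/(1525×191×10³) + 825/(1175×28×10³) = 3.287×10⁻⁵ mm/N.
Hence P = δ_free / Σ(L/AE) = 3.711/3.287×10⁻⁵ = 112.9 kN (compressive).
σ_{magnesium alloy} = P / A = 112900 / 1875 = 60.21 MPa.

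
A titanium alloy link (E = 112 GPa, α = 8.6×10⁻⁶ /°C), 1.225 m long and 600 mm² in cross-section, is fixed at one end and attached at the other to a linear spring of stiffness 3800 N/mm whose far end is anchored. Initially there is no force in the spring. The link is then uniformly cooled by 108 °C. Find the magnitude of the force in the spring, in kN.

P ≈ 4.04 kN

Free thermal contraction: δ_free = αΔT L = 8.6×10⁻⁶ × 108 × 1225 = 1.138 mm.
Let P be the tensile force in the spring. The link extends elastically by PL/(AE) and the spring stretches by P/k; together these equal δ_free.
P [ L/(AE) + 1/k ] = δ_free → P [ 1225/(600×112×10³) + 1/(3800) ] = 1.138.
P = 1.138 / 0.0002814 = 4043 N.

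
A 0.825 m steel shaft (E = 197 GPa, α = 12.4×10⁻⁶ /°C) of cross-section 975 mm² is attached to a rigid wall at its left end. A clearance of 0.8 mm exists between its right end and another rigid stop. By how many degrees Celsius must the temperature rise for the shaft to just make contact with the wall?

ΔT ≈ 78.2 °C

The gap closes when αΔT L = 0.8 mm, since the shaft is still unstressed at that instant.
So ΔT = g/(αL) = 0.8/(12.4×10⁻⁶ × 825) = 78.2 °C.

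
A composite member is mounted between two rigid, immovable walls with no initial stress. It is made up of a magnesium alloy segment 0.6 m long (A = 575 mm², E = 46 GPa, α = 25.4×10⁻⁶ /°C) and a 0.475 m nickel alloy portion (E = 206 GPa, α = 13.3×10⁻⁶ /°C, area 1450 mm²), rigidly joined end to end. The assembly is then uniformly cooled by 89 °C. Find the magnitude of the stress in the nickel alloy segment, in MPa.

σ ≈ 54.5 MPa (tensile)

Free thermal contraction of the whole bar: Σ αᵢΔT Lᵢ = 25.4×10⁻⁶×89×600 + 13.3×10⁻⁶×89×475 = 1.919 mm.
Since the ends are fixed, an axial force P builds up, equal in every segment, with P · Σ Lᵢ/(AᵢEᵢ) = δ_free.
Σ Lᵢ/(AᵢEᵢ) = 600/(575×46×10³) + 475/(1450×206×10³) = 2.427×10⁻⁵ mm/N.
P = 1.919 / 2.427×10⁻⁵ = 79040 N = 79.04 kN, tensile.
σ_{nickel alloy} = P / A = 79040 / 1450 = 54.51 MPa.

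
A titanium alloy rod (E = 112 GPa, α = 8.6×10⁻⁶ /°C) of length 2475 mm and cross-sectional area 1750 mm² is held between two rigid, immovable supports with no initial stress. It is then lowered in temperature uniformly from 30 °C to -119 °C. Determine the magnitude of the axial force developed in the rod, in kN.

P ≈ 251 kN (tensile)

The ends cannot move, so σ = EαΔT = 112×10³ × 8.6×10⁻⁶ × 149 = 143.5 MPa.
Axial force P = σA = 143.5 × 1750 = 251200 N = 251.2 kN, tensile.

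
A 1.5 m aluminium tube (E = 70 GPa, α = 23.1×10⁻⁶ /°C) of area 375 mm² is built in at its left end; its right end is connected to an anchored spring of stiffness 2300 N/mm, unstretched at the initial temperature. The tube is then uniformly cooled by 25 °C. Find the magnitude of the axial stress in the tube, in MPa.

σ ≈ 4.7 MPa (tensile)

Free thermal contraction: δ_free = αΔT L = 23.1×10⁻⁶ × 25 × 1500 = 0.8662 mm.
Let P be the tensile force in the spring. The tube extends elastically by PL/(AE) and the spring stretches by P/k; together these equal δ_free.
So P = δ_free / [L/(AE) + 1/k] = 0.8662 / [ 1500/(375×70×10³) + 1/(2300) ].
P = 0.8662 / 0.0004919 = 1761 N.
σ = P/A = 1761/375 = 4.696 MPa.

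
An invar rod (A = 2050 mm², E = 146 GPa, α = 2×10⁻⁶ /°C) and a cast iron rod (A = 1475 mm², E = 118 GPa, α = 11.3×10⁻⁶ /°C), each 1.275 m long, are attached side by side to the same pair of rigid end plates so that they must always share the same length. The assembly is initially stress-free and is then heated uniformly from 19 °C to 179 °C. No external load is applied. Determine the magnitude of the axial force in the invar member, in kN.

The cast iron has the larger α, so on heating it would change length more than the invar if both were free. The rigid plates force a common final length, so the cast iron is put into compression and the invar into tension, with equal and opposite forces P (no external load).
Compatibility of the two members (thermal + elastic change equal): (α₁ − α₂)ΔT = P·[1/(A₁E₁) + 1/(A₂E₂)].
|α₁ − α₂|·ΔT = 9.3×10⁻⁶ × 160 = 0.001488.
1/(A₁E₁) + 1/(A₂E₂) = 1/(2050×146×10³) + 1/(1475×118×10³) = 9.087×10⁻⁹ N⁻¹.
P = 0.001488 / 9.087×10⁻⁹ = 163800 N = 163.8 kN.

P ≈ 164 kN (tensile in the invar)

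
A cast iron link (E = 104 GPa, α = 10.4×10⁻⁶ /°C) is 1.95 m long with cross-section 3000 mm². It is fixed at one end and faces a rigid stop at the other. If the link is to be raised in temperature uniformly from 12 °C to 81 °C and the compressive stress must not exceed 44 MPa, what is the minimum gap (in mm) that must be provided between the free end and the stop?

g ≈ 0.574 mm

With no wall the link would lengthen by αΔT L = 10.4×10⁻⁶ × 69 × 1950 = 1.399 mm.
At the allowable stress the elastic shortening the wall may impose is σL/E = 44 × 1950 / (104×10³) = 0.825 mm.
So the gap has to take up the difference, g_min = δ_free − σL/E = 1.399 − 0.825 = 0.5743 mm.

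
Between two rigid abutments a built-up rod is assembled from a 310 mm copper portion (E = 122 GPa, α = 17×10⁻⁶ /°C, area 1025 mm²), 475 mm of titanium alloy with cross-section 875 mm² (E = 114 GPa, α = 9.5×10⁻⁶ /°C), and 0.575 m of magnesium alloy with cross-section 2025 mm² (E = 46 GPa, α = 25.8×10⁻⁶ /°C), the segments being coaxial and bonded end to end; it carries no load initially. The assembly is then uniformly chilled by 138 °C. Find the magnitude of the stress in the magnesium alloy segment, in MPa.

σ ≈ 125 MPa (tensile)

If the supports were absent, the total length change would be Σ αᵢΔT Lᵢ = 17×10⁻⁶×138×310 + 9.5×10⁻⁶×138×475 + 25.8×10⁻⁶×138×575 = 3.397 mm.
Since the ends are fixed, an axial force P builds up, equal in every segment, with P · Σ Lᵢ/(AᵢEᵢ) = δ_free.
The series flexibility is Σ Lᵢ/(AᵢEᵢ) = 310/(1025×122×10³) + 475/(875×114×10³) + 575/(2025×46×10³) = 1.341×10⁻⁵ mm/N.
Hence P = δ_free / Σ(L/AE) = 3.397/1.341×10⁻⁵ = 253.3 kN (tensile).
σ_{magnesium alloy} = P / A = 253300 / 2025 = 125.1 MPa.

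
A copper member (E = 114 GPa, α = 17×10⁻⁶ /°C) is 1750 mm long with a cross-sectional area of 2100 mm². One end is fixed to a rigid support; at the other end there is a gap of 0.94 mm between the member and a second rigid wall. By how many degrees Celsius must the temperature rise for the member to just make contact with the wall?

ΔT ≈ 31.6 °C

Contact occurs when the free expansion equals the gap: αΔT L = 0.94 mm.
So ΔT = g/(αL) = 0.94/(17×10⁻⁶ × 1750) = 31.6 °C.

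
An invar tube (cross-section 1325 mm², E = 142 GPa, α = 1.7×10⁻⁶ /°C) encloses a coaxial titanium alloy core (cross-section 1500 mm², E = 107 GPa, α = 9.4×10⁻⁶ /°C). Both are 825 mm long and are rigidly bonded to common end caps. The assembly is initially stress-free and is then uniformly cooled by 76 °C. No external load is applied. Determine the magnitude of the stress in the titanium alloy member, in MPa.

σ ≈ 33.8 MPa (tensile)

The titanium alloy has the larger α, so on cooling it would change length more than the invar if both were free. The rigid plates force a common final length, so the titanium alloy is put into tension and the invar into compression, with equal and opposite forces P (no external load).
Equating the net (thermal + elastic) strains gives |α₁ − α₂|·ΔT = P·[1/(A₁E₁) + 1/(A₂E₂)].
|α₁ − α₂|·ΔT = 7.7×10⁻⁶ × 76 = 0.0005852.
1/(A₁E₁) + 1/(A₂E₂) = 1/(1325×142×10³) + 1/(1500×107×10³) = 1.155×10⁻⁸ N⁻¹.
So P = 0.0005852 / 1.155×10⁻⁸ = 50.69 kN.
σ_{titanium alloy} = P/A₂ = 50690/1500 = 33.79 MPa, tensile.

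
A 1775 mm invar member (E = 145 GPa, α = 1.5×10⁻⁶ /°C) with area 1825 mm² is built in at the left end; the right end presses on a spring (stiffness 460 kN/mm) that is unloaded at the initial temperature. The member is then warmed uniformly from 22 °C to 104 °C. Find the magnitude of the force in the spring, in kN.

P ≈ 24.6 kN

The unrestrained thermal change is αΔT L = 1.5×10⁻⁶ × 82 × 1775 = 0.2183 mm.
With a force P in the spring, the elastic change of the member is PL/(AE) and that of the spring is P/k; compatibility requires their sum to equal δ_free.
So P = δ_free / [L/(AE) + 1/k] = 0.2183 / [ 1775/(1825×145×10³) + 1/(460×10³) ].
P = 0.2183 / 8.882×10⁻⁶ = 24580 N.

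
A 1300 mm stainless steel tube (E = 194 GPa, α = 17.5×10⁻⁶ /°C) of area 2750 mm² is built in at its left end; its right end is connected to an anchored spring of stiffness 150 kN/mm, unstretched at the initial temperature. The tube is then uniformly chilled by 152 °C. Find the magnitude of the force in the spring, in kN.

P ≈ 380 kN

The unrestrained thermal change is αΔT L = 17.5×10⁻⁶ × 152 × 1300 = 3.458 mm.
Let P be the tensile force in the spring. The tube extends elastically by PL/(AE) and the spring stretches by P/k; together these equal δ_free.
So P = δ_free / [L/(AE) + 1/k] = 3.458 / [ 1300/(2750×194×10³) + 1/(150×10³) ].
P = 3.458 / 9.103×10⁻⁶ = 379900 N.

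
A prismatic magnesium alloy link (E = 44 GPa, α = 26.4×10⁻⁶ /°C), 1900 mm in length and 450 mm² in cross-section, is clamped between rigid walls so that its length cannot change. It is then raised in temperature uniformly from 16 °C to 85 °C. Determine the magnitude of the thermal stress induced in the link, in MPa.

σ ≈ 80.2 MPa (compressive)

With length fixed, the mechanical strain must cancel the thermal strain αΔT = 26.4×10⁻⁶ × 69 = 1821.6×10⁻⁶.
Hence σ = E·αΔT = 44×10³ × 1821.6×10⁻⁶ = 80.15 MPa, compressive.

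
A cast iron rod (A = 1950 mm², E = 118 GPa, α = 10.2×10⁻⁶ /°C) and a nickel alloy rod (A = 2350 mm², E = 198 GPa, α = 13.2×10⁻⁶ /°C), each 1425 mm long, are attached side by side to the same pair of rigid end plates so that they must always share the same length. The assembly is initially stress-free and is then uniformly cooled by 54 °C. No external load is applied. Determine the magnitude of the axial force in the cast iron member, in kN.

P ≈ 24.9 kN (compressive in the cast iron)

The nickel alloy has the larger α, so on cooling it would change length more than the cast iron if both were free. The rigid plates force a common final length, so the nickel alloy is put into tension and the cast iron into compression, with equal and opposite forces P (no external load).
Compatibility of the two members (thermal + elastic change equal): (α₁ − α₂)ΔT = P·[1/(A₁E₁) + 1/(A₂E₂)].
|α₁ − α₂|·ΔT = 3×10⁻⁶ × 54 = 0.000162.
1/(A₁E₁) + 1/(A₂E₂) = 1/(1950×118×10³) + 1/(2350×198×10³) = 6.495×10⁻⁹ N⁻¹.
So P = 0.000162 / 6.495×10⁻⁹ = 24.94 kN.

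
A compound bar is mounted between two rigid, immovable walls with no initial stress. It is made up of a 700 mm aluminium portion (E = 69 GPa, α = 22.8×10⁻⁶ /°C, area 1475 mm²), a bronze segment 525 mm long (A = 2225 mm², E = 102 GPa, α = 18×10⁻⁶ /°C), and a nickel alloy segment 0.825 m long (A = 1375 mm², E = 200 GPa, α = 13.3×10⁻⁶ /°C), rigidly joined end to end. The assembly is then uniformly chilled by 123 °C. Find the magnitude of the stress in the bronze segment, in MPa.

σ ≈ 165 MPa (tensile)

With the walls removed the bar would change length by δ_free = Σ αᵢΔT Lᵢ = 22.8×10⁻⁶×123×700 + 18×10⁻⁶×123×525 + 13.3×10⁻⁶×123×825 = 4.475 mm.
The rigid supports impose zero overall length change; the single axial force P common to all segments must satisfy P Σ Lᵢ/(AᵢEᵢ) = δ_free.
Σ Lᵢ/(AᵢEᵢ) = 700/(1475×69×10³) + 525/(2225×102×10³) + 825/(1375×200×10³) = 1.219×10⁻⁵ mm/N.
So P = 4.475 / 1.219×10⁻⁵ = 367.1 kN, tensile.
σ_{bronze} = P / A = 367100 / 2225 = 165 MPa.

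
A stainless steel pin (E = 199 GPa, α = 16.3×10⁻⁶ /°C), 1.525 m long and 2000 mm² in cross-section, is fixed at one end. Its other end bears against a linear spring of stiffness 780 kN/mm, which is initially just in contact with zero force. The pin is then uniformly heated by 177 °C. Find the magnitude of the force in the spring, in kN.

P ≈ 860 kN

If the spring were absent the pin would lengthen by αΔT L = 16.3×10⁻⁶ × 177 × 1525 = 4.4 mm.
Let P be the compressive force at the spring. The pin shortens elastically by PL/(AE) and the spring compresses by P/k; together these equal δ_free.
So P = δ_free / [L/(AE) + 1/k] = 4.4 / [ 1525/(2000×199×10³) + 1/(780×10³) ].
P = 4.4 / 5.114×10⁻⁶ = 860400 N.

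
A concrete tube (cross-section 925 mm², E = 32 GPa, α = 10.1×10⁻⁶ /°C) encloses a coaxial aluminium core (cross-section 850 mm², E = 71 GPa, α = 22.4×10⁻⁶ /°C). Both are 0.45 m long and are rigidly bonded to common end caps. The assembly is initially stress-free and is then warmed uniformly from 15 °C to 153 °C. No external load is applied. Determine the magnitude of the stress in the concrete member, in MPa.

Both members must finish at the same length. With the larger α, the aluminium tends to over-expand; the plates restrain it, putting the aluminium in compression and the concrete in tension. With no external load the two internal forces are equal and opposite, magnitude P.
Equating the net (thermal + elastic) strains gives |α₁ − α₂|·ΔT = P·[1/(A₁E₁) + 1/(A₂E₂)].
|α₁ − α₂|·ΔT = 12.3×10⁻⁶ × 138 = 0.001697.
1/(A₁E₁) + 1/(A₂E₂) = 1/(925×32×10³) + 1/(850×71×10³) = 5.035×10⁻⁸ N⁻¹.
So P = 0.001697 / 5.035×10⁻⁸ = 33.71 kN.
σ_{concrete} = P/A₁ = 33710/925 = 36.44 MPa, tensile.

σ ≈ 36.4 MPa (tensile)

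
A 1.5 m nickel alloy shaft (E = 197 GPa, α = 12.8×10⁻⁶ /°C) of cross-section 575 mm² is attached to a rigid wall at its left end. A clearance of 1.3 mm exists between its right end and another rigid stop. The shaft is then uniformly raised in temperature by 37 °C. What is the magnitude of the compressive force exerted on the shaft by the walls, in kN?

Unrestrained expansion: δ_free = αΔT L = 12.8×10⁻⁶ × 37 × 1500 = 0.7104 mm.
Since δ_free = 0.71 mm is less than the 1.3 mm gap, the shaft never touches the wall. No axial force develops.

P ≈ 0 kN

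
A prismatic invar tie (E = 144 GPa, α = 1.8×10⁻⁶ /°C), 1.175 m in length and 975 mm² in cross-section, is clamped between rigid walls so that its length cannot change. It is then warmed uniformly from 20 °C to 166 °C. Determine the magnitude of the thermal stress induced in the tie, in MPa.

Because both ends are immovable the net strain is zero, and the suppressed thermal strain is αΔT = 1.8×10⁻⁶ × 146 = 262.8×10⁻⁶.
σ = EαΔT = 144×10³ × 1.8×10⁻⁶ × 146 = 37.84 MPa (compressive; the tie is trying to expand).

σ ≈ 37.8 MPa (compressive)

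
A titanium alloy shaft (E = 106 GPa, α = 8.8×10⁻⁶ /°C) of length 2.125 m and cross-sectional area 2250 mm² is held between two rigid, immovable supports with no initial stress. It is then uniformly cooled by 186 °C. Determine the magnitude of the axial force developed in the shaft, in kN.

P ≈ 390 kN (tensile)

With zero net strain, σ = E·αΔT = 106 GPa × 8.8×10⁻⁶ × 186 = 173.5 MPa.
Axial force P = σA = 173.5 × 2250 = 390400 N = 390.4 kN, tensile.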